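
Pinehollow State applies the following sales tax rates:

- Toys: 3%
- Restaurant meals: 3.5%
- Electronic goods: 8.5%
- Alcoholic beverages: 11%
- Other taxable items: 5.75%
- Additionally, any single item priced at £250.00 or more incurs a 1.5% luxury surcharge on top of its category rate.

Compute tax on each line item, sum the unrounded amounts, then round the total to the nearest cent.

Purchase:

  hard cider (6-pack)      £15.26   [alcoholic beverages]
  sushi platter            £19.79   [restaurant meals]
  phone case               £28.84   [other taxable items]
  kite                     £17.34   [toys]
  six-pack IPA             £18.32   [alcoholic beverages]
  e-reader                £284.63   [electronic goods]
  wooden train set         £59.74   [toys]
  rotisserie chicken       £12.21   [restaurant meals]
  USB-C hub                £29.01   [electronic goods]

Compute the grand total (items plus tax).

Hard cider (6-pack) £15.26: alcoholic beverages → 11% → £1.6786
Sushi platter £19.79: restaurant meals → 3.5% → £0.69265
Phone case £28.84: other taxable items → 5.75% → £1.6583
Kite £17.34: toys → 3% → £0.5202
Six-pack IPA £18.32: alcoholic beverages → 11% → £2.0152
E-reader £284.63: electronic goods → 8.5% + 1.5% surcharge = 10% → £28.463
Wooden train set £59.74: toys → 3% → £1.7922
Rotisserie chicken £12.21: restaurant meals → 3.5% → £0.42735
USB-C hub £29.01: electronic goods → 8.5% → £2.46585
Subtotal = £485.14; unrounded tax = £39.71335 → £39.71; total due = £524.85

£524.85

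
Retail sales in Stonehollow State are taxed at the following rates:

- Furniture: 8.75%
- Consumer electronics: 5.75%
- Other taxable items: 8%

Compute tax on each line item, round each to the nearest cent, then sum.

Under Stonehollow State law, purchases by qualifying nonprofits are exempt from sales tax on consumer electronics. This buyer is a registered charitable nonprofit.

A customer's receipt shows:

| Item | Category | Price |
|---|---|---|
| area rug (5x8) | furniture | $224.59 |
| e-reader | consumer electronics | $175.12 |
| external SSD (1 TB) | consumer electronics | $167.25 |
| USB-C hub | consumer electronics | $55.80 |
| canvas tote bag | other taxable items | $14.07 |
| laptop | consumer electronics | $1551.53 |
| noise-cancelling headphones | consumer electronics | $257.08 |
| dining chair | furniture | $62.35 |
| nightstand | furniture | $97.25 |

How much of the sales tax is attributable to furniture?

Area rug (5x8) $224.59: furniture → 8.75% → $19.65
Dining chair $62.35: furniture → 8.75% → $5.46
Nightstand $97.25: furniture → 8.75% → $8.51
Tax on furniture = $19.65 + $5.46 + $8.51 = $33.62

$33.62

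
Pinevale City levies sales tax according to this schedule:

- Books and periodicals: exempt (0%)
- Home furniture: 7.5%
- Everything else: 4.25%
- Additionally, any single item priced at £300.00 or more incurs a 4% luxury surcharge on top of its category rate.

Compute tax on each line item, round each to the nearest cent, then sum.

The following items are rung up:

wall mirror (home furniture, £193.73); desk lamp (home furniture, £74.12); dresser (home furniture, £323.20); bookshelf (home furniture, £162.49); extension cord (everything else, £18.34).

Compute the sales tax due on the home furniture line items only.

£69.45

Wall mirror £193.73: home furniture → 7.5% → £14.53
Desk lamp £74.12: home furniture → 7.5% → £5.56
Dresser £323.20: home furniture → 7.5% + 4% surcharge = 11.5% → £37.17
Bookshelf £162.49: home furniture → 7.5% → £12.19
Tax on home furniture = £14.53 + £5.56 + £37.17 + £12.19 = £69.45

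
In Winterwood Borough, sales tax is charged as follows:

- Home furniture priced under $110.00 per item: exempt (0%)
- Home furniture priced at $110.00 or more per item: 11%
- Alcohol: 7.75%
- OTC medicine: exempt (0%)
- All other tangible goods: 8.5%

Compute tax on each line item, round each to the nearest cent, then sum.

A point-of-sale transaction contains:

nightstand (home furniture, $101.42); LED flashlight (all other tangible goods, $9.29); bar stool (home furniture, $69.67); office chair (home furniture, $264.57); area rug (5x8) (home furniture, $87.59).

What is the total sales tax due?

$29.89

Nightstand $101.42: home furniture, under $110.00 → 0% → $0.00
LED flashlight $9.29: all other tangible goods → 8.5% → $0.79
Bar stool $69.67: home furniture, under $110.00 → 0% → $0.00
Office chair $264.57: home furniture, $110.00 or more → 11% → $29.10
Area rug (5x8) $87.59: home furniture, under $110.00 → 0% → $0.00
Total tax = $0.79 + $29.10 = $29.89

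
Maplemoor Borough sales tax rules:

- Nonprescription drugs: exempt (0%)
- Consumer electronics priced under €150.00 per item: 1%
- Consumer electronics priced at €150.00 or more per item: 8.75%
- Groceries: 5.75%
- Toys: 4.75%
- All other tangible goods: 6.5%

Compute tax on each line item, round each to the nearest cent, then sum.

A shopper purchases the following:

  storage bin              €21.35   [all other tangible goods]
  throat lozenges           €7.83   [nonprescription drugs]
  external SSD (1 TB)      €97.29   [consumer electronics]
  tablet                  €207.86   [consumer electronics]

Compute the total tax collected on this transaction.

Storage bin €21.35: all other tangible goods → 6.5% → €1.39
Throat lozenges €7.83: nonprescription drugs → 0% → €0.00
External SSD (1 TB) €97.29: consumer electronics, under €150.00 → 1% → €0.97
Tablet €207.86: consumer electronics, €150.00 or more → 8.75% → €18.19
Total tax = €1.39 + €0.97 + €18.19 = €20.55

€20.55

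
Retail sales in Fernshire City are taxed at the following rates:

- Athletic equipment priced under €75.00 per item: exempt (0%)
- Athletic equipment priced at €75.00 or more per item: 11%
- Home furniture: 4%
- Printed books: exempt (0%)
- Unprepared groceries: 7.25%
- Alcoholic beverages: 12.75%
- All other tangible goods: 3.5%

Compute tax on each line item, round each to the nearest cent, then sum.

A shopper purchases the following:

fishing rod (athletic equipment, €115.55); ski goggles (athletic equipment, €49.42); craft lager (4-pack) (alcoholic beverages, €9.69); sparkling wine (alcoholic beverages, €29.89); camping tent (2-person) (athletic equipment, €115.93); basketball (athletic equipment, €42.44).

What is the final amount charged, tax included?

€393.43

Fishing rod €115.55: athletic equipment, €75.00 or more → 11% → €12.71
Ski goggles €49.42: athletic equipment, under €75.00 → 0% → €0.00
Craft lager (4-pack) €9.69: alcoholic beverages → 12.75% → €1.24
Sparkling wine €29.89: alcoholic beverages → 12.75% → €3.81
Camping tent (2-person) €115.93: athletic equipment, €75.00 or more → 11% → €12.75
Basketball €42.44: athletic equipment, under €75.00 → 0% → €0.00
Subtotal = €362.92; tax = €30.51; total due = €393.43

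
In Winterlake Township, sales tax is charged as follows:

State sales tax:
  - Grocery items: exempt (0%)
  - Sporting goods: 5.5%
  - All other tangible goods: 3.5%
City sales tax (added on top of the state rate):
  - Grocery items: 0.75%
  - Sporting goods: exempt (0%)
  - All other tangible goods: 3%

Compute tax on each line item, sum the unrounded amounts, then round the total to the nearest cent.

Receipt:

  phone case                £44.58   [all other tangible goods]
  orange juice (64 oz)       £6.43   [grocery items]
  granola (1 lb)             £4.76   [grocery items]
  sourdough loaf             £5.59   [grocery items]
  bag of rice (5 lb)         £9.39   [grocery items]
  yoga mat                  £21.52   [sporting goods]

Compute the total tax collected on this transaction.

£4.28

Phone case £44.58: all other tangible goods → 3.5% + 3% city = 6.5% → £2.8977
Orange juice (64 oz) £6.43: grocery items → 0% + 0.75% city = 0.75% → £0.048225
Granola (1 lb) £4.76: grocery items → 0% + 0.75% city = 0.75% → £0.0357
Sourdough loaf £5.59: grocery items → 0% + 0.75% city = 0.75% → £0.041925
Bag of rice (5 lb) £9.39: grocery items → 0% + 0.75% city = 0.75% → £0.070425
Yoga mat £21.52: sporting goods → 5.5% + 0% city = 5.5% → £1.1836
Unrounded tax sum = £4.277575 → £4.28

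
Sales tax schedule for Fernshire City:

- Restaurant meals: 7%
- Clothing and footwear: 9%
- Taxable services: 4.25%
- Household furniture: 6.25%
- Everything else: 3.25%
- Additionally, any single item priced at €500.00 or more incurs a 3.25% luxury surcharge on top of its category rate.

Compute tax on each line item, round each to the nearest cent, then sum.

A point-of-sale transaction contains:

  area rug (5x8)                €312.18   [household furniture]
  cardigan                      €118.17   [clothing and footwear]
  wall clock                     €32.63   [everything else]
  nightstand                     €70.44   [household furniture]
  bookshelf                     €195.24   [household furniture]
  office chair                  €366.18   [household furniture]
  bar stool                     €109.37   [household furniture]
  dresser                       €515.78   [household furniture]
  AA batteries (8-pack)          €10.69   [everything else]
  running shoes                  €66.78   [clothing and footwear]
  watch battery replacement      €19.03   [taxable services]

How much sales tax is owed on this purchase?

Area rug (5x8) €312.18: household furniture → 6.25% → €19.51
Cardigan €118.17: clothing and footwear → 9% → €10.64
Wall clock €32.63: everything else → 3.25% → €1.06
Nightstand €70.44: household furniture → 6.25% → €4.40
Bookshelf €195.24: household furniture → 6.25% → €12.20
Office chair €366.18: household furniture → 6.25% → €22.89
Bar stool €109.37: household furniture → 6.25% → €6.84
Dresser €515.78: household furniture → 6.25% + 3.25% surcharge = 9.5% → €49.00
AA batteries (8-pack) €10.69: everything else → 3.25% → €0.35
Running shoes €66.78: clothing and footwear → 9% → €6.01
Watch battery replacement €19.03: taxable services → 4.25% → €0.81
Total tax = €19.51 + €10.64 + €1.06 + €4.40 + €12.20 + €22.89 + €6.84 + €49.00 + €0.35 + €6.01 + €0.81 = €133.71

€133.71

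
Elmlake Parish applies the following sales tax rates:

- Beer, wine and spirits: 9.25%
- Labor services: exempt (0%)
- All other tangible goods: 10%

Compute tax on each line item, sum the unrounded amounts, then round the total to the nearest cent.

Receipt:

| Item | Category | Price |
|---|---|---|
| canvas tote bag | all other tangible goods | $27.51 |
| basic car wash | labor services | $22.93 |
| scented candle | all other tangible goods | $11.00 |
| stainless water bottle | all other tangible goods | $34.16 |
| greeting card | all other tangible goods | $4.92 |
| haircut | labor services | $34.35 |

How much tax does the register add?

Canvas tote bag $27.51: all other tangible goods → 10% → $2.751
Basic car wash $22.93: labor services → 0% → $0.00
Scented candle $11.00: all other tangible goods → 10% → $1.10
Stainless water bottle $34.16: all other tangible goods → 10% → $3.416
Greeting card $4.92: all other tangible goods → 10% → $0.492
Haircut $34.35: labor services → 0% → $0.00
Unrounded tax sum = $7.759 → $7.76

$7.76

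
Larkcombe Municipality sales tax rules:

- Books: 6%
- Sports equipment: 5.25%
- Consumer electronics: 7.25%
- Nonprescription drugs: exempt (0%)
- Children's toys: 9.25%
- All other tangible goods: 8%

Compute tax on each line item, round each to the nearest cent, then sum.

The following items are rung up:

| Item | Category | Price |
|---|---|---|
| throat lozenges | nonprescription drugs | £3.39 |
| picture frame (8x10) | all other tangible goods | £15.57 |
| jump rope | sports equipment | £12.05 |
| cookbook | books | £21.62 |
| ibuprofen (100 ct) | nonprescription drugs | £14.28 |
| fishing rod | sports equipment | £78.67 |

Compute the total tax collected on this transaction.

Throat lozenges £3.39: nonprescription drugs → 0% → £0.00
Picture frame (8x10) £15.57: all other tangible goods → 8% → £1.25
Jump rope £12.05: sports equipment → 5.25% → £0.63
Cookbook £21.62: books → 6% → £1.30
Ibuprofen (100 ct) £14.28: nonprescription drugs → 0% → £0.00
Fishing rod £78.67: sports equipment → 5.25% → £4.13
Total tax = £1.25 + £0.63 + £1.30 + £4.13 = £7.31

£7.31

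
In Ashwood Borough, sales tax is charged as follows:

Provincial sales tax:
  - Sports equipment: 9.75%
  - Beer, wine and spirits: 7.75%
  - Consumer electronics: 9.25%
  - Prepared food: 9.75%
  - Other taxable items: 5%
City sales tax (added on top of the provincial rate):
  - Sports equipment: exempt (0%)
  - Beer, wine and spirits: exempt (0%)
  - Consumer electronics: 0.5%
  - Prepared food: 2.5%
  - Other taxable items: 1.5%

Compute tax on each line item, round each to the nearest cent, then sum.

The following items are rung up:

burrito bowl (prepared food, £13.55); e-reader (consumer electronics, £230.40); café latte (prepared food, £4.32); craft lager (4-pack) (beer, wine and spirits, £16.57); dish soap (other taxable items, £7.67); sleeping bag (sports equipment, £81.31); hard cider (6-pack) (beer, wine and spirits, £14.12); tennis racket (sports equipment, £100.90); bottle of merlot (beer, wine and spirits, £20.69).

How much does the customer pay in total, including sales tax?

£536.42

Burrito bowl £13.55: prepared food → 9.75% + 2.5% city = 12.25% → £1.66
E-reader £230.40: consumer electronics → 9.25% + 0.5% city = 9.75% → £22.46
Café latte £4.32: prepared food → 9.75% + 2.5% city = 12.25% → £0.53
Craft lager (4-pack) £16.57: beer, wine and spirits → 7.75% + 0% city = 7.75% → £1.28
Dish soap £7.67: other taxable items → 5% + 1.5% city = 6.5% → £0.50
Sleeping bag £81.31: sports equipment → 9.75% + 0% city = 9.75% → £7.93
Hard cider (6-pack) £14.12: beer, wine and spirits → 7.75% + 0% city = 7.75% → £1.09
Tennis racket £100.90: sports equipment → 9.75% + 0% city = 9.75% → £9.84
Bottle of merlot £20.69: beer, wine and spirits → 7.75% + 0% city = 7.75% → £1.60
Subtotal = £489.53; tax = £46.89; total due = £536.42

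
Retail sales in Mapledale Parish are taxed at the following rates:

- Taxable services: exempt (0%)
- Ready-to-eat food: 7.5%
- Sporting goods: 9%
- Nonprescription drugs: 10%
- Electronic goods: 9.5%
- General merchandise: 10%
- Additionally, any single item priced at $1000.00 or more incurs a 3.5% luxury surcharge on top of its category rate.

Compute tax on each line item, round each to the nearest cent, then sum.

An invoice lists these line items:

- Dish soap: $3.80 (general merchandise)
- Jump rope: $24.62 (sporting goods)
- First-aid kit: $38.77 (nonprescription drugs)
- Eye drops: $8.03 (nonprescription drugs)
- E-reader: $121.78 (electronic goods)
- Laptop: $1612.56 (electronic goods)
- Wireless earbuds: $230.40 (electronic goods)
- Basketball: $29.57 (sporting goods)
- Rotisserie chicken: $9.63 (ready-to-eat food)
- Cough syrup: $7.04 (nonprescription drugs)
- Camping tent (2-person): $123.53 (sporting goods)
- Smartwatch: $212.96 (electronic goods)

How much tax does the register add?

$285.80

Dish soap $3.80: general merchandise → 10% → $0.38
Jump rope $24.62: sporting goods → 9% → $2.22
First-aid kit $38.77: nonprescription drugs → 10% → $3.88
Eye drops $8.03: nonprescription drugs → 10% → $0.80
E-reader $121.78: electronic goods → 9.5% → $11.57
Laptop $1612.56: electronic goods → 9.5% + 3.5% surcharge = 13% → $209.63
Wireless earbuds $230.40: electronic goods → 9.5% → $21.89
Basketball $29.57: sporting goods → 9% → $2.66
Rotisserie chicken $9.63: ready-to-eat food → 7.5% → $0.72
Cough syrup $7.04: nonprescription drugs → 10% → $0.70
Camping tent (2-person) $123.53: sporting goods → 9% → $11.12
Smartwatch $212.96: electronic goods → 9.5% → $20.23
Total tax = $0.38 + $2.22 + $3.88 + $0.80 + $11.57 + $209.63 + $21.89 + $2.66 + $0.72 + $0.70 + $11.12 + $20.23 = $285.80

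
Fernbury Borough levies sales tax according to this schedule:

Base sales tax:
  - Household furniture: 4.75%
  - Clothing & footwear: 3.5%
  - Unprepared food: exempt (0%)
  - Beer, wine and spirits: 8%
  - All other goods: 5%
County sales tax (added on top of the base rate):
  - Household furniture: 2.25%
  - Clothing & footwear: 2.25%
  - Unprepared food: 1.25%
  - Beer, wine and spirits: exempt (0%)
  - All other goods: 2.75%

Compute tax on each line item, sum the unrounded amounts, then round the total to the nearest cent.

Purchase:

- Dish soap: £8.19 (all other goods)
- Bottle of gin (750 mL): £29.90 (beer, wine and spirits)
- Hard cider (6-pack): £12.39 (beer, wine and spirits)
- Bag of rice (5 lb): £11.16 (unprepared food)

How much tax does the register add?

£4.16

Dish soap £8.19: all other goods → 5% + 2.75% county = 7.75% → £0.634725
Bottle of gin (750 mL) £29.90: beer, wine and spirits → 8% + 0% county = 8% → £2.392
Hard cider (6-pack) £12.39: beer, wine and spirits → 8% + 0% county = 8% → £0.9912
Bag of rice (5 lb) £11.16: unprepared food → 0% + 1.25% county = 1.25% → £0.1395
Unrounded tax sum = £4.157425 → £4.16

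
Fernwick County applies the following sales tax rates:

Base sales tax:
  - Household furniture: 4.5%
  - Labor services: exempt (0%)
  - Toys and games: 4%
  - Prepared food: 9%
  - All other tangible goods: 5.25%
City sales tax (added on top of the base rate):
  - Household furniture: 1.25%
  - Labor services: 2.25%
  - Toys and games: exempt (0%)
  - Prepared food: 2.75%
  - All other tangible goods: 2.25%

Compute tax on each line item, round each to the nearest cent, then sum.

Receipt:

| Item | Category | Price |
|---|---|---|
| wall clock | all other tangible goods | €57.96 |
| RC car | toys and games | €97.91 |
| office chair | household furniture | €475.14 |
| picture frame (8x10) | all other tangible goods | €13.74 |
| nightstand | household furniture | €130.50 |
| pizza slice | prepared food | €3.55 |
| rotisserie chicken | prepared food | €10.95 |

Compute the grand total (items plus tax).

Wall clock €57.96: all other tangible goods → 5.25% + 2.25% city = 7.5% → €4.35
RC car €97.91: toys and games → 4% + 0% city = 4% → €3.92
Office chair €475.14: household furniture → 4.5% + 1.25% city = 5.75% → €27.32
Picture frame (8x10) €13.74: all other tangible goods → 5.25% + 2.25% city = 7.5% → €1.03
Nightstand €130.50: household furniture → 4.5% + 1.25% city = 5.75% → €7.50
Pizza slice €3.55: prepared food → 9% + 2.75% city = 11.75% → €0.42
Rotisserie chicken €10.95: prepared food → 9% + 2.75% city = 11.75% → €1.29
Subtotal = €789.75; tax = €45.83; total due = €835.58

€835.58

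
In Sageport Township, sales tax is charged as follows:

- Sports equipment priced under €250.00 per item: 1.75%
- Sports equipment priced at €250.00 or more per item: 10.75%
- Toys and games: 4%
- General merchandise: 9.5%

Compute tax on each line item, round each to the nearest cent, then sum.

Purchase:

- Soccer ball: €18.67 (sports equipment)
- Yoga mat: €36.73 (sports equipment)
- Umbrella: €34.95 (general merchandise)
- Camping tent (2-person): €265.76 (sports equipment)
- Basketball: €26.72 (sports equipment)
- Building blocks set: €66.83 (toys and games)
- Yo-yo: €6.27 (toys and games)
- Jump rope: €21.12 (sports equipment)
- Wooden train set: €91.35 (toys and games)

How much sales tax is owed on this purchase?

€40.27

Soccer ball €18.67: sports equipment, under €250.00 → 1.75% → €0.33
Yoga mat €36.73: sports equipment, under €250.00 → 1.75% → €0.64
Umbrella €34.95: general merchandise → 9.5% → €3.32
Camping tent (2-person) €265.76: sports equipment, €250.00 or more → 10.75% → €28.57
Basketball €26.72: sports equipment, under €250.00 → 1.75% → €0.47
Building blocks set €66.83: toys and games → 4% → €2.67
Yo-yo €6.27: toys and games → 4% → €0.25
Jump rope €21.12: sports equipment, under €250.00 → 1.75% → €0.37
Wooden train set €91.35: toys and games → 4% → €3.65
Total tax = €0.33 + €0.64 + €3.32 + €28.57 + €0.47 + €2.67 + €0.25 + €0.37 + €3.65 = €40.27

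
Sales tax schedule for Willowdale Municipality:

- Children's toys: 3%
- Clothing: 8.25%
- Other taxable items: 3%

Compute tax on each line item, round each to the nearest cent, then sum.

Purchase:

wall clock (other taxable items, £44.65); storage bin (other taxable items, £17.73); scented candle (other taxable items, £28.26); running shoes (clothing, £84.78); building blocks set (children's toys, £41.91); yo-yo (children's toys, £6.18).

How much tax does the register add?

£11.16

Wall clock £44.65: other taxable items → 3% → £1.34
Storage bin £17.73: other taxable items → 3% → £0.53
Scented candle £28.26: other taxable items → 3% → £0.85
Running shoes £84.78: clothing → 8.25% → £6.99
Building blocks set £41.91: children's toys → 3% → £1.26
Yo-yo £6.18: children's toys → 3% → £0.19
Total tax = £1.34 + £0.53 + £0.85 + £6.99 + £1.26 + £0.19 = £11.16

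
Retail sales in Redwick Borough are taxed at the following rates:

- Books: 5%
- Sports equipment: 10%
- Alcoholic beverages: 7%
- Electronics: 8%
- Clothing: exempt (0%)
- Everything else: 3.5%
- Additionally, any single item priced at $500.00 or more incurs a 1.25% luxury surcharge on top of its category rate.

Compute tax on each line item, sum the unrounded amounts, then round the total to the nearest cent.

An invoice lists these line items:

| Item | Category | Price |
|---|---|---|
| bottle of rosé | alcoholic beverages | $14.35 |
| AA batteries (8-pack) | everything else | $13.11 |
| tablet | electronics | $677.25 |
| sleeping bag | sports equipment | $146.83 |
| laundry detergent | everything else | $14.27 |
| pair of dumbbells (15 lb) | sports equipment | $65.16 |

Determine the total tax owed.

$85.81

Bottle of rosé $14.35: alcoholic beverages → 7% → $1.0045
AA batteries (8-pack) $13.11: everything else → 3.5% → $0.45885
Tablet $677.25: electronics → 8% + 1.25% surcharge = 9.25% → $62.645625
Sleeping bag $146.83: sports equipment → 10% → $14.683
Laundry detergent $14.27: everything else → 3.5% → $0.49945
Pair of dumbbells (15 lb) $65.16: sports equipment → 10% → $6.516
Unrounded tax sum = $85.807425 → $85.81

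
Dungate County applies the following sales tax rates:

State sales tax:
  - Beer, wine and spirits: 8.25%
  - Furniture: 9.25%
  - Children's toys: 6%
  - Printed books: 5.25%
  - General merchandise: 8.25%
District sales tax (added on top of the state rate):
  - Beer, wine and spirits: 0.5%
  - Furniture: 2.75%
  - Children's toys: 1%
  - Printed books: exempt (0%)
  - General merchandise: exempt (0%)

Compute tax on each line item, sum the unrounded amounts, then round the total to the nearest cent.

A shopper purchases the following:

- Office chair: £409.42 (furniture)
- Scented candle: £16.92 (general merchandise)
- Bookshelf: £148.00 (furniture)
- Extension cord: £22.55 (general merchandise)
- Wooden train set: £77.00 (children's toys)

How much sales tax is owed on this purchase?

Office chair £409.42: furniture → 9.25% + 2.75% district = 12% → £49.1304
Scented candle £16.92: general merchandise → 8.25% + 0% district = 8.25% → £1.3959
Bookshelf £148.00: furniture → 9.25% + 2.75% district = 12% → £17.76
Extension cord £22.55: general merchandise → 8.25% + 0% district = 8.25% → £1.860375
Wooden train set £77.00: children's toys → 6% + 1% district = 7% → £5.39
Unrounded tax sum = £75.536675 → £75.54

£75.54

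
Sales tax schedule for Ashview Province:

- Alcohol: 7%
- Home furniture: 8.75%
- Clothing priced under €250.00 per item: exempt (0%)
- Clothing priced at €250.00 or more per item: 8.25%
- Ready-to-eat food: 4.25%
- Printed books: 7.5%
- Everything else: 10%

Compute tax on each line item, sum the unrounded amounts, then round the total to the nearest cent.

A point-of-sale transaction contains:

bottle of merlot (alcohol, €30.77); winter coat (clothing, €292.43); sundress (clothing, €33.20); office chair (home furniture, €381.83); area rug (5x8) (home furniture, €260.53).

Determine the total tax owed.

€82.49

Bottle of merlot €30.77: alcohol → 7% → €2.1539
Winter coat €292.43: clothing, €250.00 or more → 8.25% → €24.125475
Sundress €33.20: clothing, under €250.00 → 0% → €0.00
Office chair €381.83: home furniture → 8.75% → €33.410125
Area rug (5x8) €260.53: home furniture → 8.75% → €22.796375
Unrounded tax sum = €82.485875 → €82.49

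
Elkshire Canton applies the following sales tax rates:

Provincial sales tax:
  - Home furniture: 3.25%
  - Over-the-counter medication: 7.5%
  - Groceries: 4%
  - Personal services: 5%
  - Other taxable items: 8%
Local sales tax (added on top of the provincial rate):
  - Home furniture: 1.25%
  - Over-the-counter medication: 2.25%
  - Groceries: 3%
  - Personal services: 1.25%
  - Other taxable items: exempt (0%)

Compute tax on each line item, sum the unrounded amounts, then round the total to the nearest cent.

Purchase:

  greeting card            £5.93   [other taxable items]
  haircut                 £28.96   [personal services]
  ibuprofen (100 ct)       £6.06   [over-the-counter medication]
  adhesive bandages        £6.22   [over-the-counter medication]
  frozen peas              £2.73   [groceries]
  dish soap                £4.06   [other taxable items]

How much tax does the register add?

£4.00

Greeting card £5.93: other taxable items → 8% + 0% local = 8% → £0.4744
Haircut £28.96: personal services → 5% + 1.25% local = 6.25% → £1.81
Ibuprofen (100 ct) £6.06: over-the-counter medication → 7.5% + 2.25% local = 9.75% → £0.59085
Adhesive bandages £6.22: over-the-counter medication → 7.5% + 2.25% local = 9.75% → £0.60645
Frozen peas £2.73: groceries → 4% + 3% local = 7% → £0.1911
Dish soap £4.06: other taxable items → 8% + 0% local = 8% → £0.3248
Unrounded tax sum = £3.9976 → £4.00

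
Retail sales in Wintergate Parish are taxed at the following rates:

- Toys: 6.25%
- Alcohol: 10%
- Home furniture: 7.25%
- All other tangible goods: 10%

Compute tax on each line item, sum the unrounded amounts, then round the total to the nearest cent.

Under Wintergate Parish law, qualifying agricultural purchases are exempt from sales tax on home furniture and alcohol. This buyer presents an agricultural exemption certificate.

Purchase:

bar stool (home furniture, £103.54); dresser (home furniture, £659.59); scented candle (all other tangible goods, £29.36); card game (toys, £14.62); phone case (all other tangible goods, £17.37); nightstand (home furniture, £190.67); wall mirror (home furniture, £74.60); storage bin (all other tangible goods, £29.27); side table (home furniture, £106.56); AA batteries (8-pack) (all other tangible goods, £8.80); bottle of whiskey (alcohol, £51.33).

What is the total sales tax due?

Bar stool £103.54: home furniture, buyer-exempt → 0% → £0.00
Dresser £659.59: home furniture, buyer-exempt → 0% → £0.00
Scented candle £29.36: all other tangible goods → 10% → £2.936
Card game £14.62: toys → 6.25% → £0.91375
Phone case £17.37: all other tangible goods → 10% → £1.737
Nightstand £190.67: home furniture, buyer-exempt → 0% → £0.00
Wall mirror £74.60: home furniture, buyer-exempt → 0% → £0.00
Storage bin £29.27: all other tangible goods → 10% → £2.927
Side table £106.56: home furniture, buyer-exempt → 0% → £0.00
AA batteries (8-pack) £8.80: all other tangible goods → 10% → £0.88
Bottle of whiskey £51.33: alcohol, buyer-exempt → 0% → £0.00
Unrounded tax sum = £9.39375 → £9.39

£9.39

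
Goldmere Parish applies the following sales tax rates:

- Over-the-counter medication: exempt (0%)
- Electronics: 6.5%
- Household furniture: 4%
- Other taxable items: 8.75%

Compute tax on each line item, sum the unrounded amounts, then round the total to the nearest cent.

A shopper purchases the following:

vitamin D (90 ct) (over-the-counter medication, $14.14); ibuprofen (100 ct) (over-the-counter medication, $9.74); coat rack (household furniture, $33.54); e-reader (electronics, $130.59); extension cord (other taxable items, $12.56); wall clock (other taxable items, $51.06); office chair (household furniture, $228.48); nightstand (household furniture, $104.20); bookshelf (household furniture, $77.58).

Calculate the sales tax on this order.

$31.81

Vitamin D (90 ct) $14.14: over-the-counter medication → 0% → $0.00
Ibuprofen (100 ct) $9.74: over-the-counter medication → 0% → $0.00
Coat rack $33.54: household furniture → 4% → $1.3416
E-reader $130.59: electronics → 6.5% → $8.48835
Extension cord $12.56: other taxable items → 8.75% → $1.099
Wall clock $51.06: other taxable items → 8.75% → $4.46775
Office chair $228.48: household furniture → 4% → $9.1392
Nightstand $104.20: household furniture → 4% → $4.168
Bookshelf $77.58: household furniture → 4% → $3.1032
Unrounded tax sum = $31.8071 → $31.81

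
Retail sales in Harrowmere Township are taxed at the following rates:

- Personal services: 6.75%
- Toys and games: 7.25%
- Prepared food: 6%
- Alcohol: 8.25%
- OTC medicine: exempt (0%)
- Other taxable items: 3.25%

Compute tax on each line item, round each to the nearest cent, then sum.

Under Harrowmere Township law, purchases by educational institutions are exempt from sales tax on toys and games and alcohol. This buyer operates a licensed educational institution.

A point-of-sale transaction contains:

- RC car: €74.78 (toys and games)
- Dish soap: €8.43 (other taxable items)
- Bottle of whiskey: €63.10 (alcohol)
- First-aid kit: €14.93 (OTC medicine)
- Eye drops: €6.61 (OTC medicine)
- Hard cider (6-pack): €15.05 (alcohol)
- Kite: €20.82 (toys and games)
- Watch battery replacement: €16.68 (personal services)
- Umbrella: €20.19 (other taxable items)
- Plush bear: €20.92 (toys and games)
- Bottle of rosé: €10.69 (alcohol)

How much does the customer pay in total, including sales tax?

RC car €74.78: toys and games, buyer-exempt → 0% → €0.00
Dish soap €8.43: other taxable items → 3.25% → €0.27
Bottle of whiskey €63.10: alcohol, buyer-exempt → 0% → €0.00
First-aid kit €14.93: OTC medicine → 0% → €0.00
Eye drops €6.61: OTC medicine → 0% → €0.00
Hard cider (6-pack) €15.05: alcohol, buyer-exempt → 0% → €0.00
Kite €20.82: toys and games, buyer-exempt → 0% → €0.00
Watch battery replacement €16.68: personal services → 6.75% → €1.13
Umbrella €20.19: other taxable items → 3.25% → €0.66
Plush bear €20.92: toys and games, buyer-exempt → 0% → €0.00
Bottle of rosé €10.69: alcohol, buyer-exempt → 0% → €0.00
Subtotal = €272.20; tax = €2.06; total due = €274.26

€274.26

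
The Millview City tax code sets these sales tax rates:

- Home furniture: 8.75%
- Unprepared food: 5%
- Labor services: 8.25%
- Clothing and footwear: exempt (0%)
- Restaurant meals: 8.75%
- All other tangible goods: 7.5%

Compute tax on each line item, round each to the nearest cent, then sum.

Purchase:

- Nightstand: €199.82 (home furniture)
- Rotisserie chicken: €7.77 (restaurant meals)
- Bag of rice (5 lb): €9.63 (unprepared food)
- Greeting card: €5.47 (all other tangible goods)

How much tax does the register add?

€19.05

Nightstand €199.82: home furniture → 8.75% → €17.48
Rotisserie chicken €7.77: restaurant meals → 8.75% → €0.68
Bag of rice (5 lb) €9.63: unprepared food → 5% → €0.48
Greeting card €5.47: all other tangible goods → 7.5% → €0.41
Total tax = €17.48 + €0.68 + €0.48 + €0.41 = €19.05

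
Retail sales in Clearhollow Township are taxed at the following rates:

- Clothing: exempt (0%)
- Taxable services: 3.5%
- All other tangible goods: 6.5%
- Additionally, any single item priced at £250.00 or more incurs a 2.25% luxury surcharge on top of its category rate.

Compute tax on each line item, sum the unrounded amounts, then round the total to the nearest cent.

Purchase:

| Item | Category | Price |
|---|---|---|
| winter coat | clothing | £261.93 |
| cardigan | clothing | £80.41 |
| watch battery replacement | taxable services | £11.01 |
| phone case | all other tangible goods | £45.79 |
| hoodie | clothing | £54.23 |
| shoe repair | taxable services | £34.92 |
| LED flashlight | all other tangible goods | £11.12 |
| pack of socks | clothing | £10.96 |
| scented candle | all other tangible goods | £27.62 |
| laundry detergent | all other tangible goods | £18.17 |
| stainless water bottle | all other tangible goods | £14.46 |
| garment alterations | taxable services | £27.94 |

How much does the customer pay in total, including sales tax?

Winter coat £261.93: clothing → 0% + 2.25% surcharge = 2.25% → £5.893425
Cardigan £80.41: clothing → 0% → £0.00
Watch battery replacement £11.01: taxable services → 3.5% → £0.38535
Phone case £45.79: all other tangible goods → 6.5% → £2.97635
Hoodie £54.23: clothing → 0% → £0.00
Shoe repair £34.92: taxable services → 3.5% → £1.2222
LED flashlight £11.12: all other tangible goods → 6.5% → £0.7228
Pack of socks £10.96: clothing → 0% → £0.00
Scented candle £27.62: all other tangible goods → 6.5% → £1.7953
Laundry detergent £18.17: all other tangible goods → 6.5% → £1.18105
Stainless water bottle £14.46: all other tangible goods → 6.5% → £0.9399
Garment alterations £27.94: taxable services → 3.5% → £0.9779
Subtotal = £598.56; unrounded tax = £16.094275 → £16.09; total due = £614.65

£614.65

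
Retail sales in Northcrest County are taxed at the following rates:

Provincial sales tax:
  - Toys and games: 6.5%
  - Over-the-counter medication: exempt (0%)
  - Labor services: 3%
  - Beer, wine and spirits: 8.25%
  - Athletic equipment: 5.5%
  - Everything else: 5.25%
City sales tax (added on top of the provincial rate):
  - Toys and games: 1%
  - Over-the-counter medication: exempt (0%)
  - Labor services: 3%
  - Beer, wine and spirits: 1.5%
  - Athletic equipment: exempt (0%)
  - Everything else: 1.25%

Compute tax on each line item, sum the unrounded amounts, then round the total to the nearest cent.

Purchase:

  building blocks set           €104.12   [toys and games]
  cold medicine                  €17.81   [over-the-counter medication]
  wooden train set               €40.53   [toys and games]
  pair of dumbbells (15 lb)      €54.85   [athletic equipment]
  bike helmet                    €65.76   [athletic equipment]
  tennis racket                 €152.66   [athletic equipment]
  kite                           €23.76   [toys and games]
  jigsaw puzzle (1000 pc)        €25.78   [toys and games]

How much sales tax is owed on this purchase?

€29.59

Building blocks set €104.12: toys and games → 6.5% + 1% city = 7.5% → €7.809
Cold medicine €17.81: over-the-counter medication → 0% + 0% city = 0% → €0.00
Wooden train set €40.53: toys and games → 6.5% + 1% city = 7.5% → €3.03975
Pair of dumbbells (15 lb) €54.85: athletic equipment → 5.5% + 0% city = 5.5% → €3.01675
Bike helmet €65.76: athletic equipment → 5.5% + 0% city = 5.5% → €3.6168
Tennis racket €152.66: athletic equipment → 5.5% + 0% city = 5.5% → €8.3963
Kite €23.76: toys and games → 6.5% + 1% city = 7.5% → €1.782
Jigsaw puzzle (1000 pc) €25.78: toys and games → 6.5% + 1% city = 7.5% → €1.9335
Unrounded tax sum = €29.5941 → €29.59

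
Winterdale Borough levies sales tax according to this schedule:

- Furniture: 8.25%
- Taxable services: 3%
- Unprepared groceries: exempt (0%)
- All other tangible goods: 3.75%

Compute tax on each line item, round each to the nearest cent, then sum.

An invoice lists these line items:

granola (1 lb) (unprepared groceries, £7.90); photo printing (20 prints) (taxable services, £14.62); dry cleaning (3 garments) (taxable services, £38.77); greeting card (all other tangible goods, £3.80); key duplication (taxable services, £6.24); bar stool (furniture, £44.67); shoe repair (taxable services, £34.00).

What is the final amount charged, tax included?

£156.64

Granola (1 lb) £7.90: unprepared groceries → 0% → £0.00
Photo printing (20 prints) £14.62: taxable services → 3% → £0.44
Dry cleaning (3 garments) £38.77: taxable services → 3% → £1.16
Greeting card £3.80: all other tangible goods → 3.75% → £0.14
Key duplication £6.24: taxable services → 3% → £0.19
Bar stool £44.67: furniture → 8.25% → £3.69
Shoe repair £34.00: taxable services → 3% → £1.02
Subtotal = £150.00; tax = £6.64; total due = £156.64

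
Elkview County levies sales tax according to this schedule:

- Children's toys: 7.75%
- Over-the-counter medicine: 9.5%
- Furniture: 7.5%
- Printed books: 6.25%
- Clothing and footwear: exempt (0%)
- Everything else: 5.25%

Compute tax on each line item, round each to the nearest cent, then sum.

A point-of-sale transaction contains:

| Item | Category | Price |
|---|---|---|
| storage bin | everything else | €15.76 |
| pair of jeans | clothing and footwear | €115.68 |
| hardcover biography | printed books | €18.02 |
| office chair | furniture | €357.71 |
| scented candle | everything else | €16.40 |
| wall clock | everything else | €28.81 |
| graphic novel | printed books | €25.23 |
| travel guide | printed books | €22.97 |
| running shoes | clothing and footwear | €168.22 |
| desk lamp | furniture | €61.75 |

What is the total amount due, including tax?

Storage bin €15.76: everything else → 5.25% → €0.83
Pair of jeans €115.68: clothing and footwear → 0% → €0.00
Hardcover biography €18.02: printed books → 6.25% → €1.13
Office chair €357.71: furniture → 7.5% → €26.83
Scented candle €16.40: everything else → 5.25% → €0.86
Wall clock €28.81: everything else → 5.25% → €1.51
Graphic novel €25.23: printed books → 6.25% → €1.58
Travel guide €22.97: printed books → 6.25% → €1.44
Running shoes €168.22: clothing and footwear → 0% → €0.00
Desk lamp €61.75: furniture → 7.5% → €4.63
Subtotal = €830.55; tax = €38.81; total due = €869.36

€869.36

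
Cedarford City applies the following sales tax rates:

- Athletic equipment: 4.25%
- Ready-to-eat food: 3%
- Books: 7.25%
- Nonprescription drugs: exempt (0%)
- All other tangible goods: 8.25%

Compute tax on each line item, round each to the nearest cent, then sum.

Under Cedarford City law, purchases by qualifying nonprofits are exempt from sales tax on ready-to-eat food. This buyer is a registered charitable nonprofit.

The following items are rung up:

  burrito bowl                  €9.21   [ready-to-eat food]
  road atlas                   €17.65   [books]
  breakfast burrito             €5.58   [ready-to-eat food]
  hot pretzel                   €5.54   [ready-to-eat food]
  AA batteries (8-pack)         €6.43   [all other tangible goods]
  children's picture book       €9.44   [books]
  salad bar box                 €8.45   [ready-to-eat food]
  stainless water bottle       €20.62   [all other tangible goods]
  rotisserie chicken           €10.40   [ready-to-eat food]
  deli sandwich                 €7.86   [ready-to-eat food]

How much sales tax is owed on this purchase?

€4.19

Burrito bowl €9.21: ready-to-eat food, buyer-exempt → 0% → €0.00
Road atlas €17.65: books → 7.25% → €1.28
Breakfast burrito €5.58: ready-to-eat food, buyer-exempt → 0% → €0.00
Hot pretzel €5.54: ready-to-eat food, buyer-exempt → 0% → €0.00
AA batteries (8-pack) €6.43: all other tangible goods → 8.25% → €0.53
Children's picture book €9.44: books → 7.25% → €0.68
Salad bar box €8.45: ready-to-eat food, buyer-exempt → 0% → €0.00
Stainless water bottle €20.62: all other tangible goods → 8.25% → €1.70
Rotisserie chicken €10.40: ready-to-eat food, buyer-exempt → 0% → €0.00
Deli sandwich €7.86: ready-to-eat food, buyer-exempt → 0% → €0.00
Total tax = €1.28 + €0.53 + €0.68 + €1.70 = €4.19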